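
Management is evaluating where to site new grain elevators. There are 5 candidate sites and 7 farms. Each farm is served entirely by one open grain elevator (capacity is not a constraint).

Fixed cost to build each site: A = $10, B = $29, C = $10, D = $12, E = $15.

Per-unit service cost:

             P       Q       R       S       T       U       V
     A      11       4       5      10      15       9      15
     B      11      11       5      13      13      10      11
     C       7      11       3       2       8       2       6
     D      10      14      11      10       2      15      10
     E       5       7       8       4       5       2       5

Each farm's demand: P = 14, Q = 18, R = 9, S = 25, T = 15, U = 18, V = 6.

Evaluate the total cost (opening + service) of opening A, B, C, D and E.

Total cost: 391

Each farm is assigned to its cheapest site among the open ones.
{A, B, C, D, E}: P→E 5·14=70, Q→A 4·18=72, R→C 3·9=27, S→C 2·25=50, T→D 2·15=30, U→C 2·18=36, V→E 5·6=30. Service 315; fixed 76; total 391.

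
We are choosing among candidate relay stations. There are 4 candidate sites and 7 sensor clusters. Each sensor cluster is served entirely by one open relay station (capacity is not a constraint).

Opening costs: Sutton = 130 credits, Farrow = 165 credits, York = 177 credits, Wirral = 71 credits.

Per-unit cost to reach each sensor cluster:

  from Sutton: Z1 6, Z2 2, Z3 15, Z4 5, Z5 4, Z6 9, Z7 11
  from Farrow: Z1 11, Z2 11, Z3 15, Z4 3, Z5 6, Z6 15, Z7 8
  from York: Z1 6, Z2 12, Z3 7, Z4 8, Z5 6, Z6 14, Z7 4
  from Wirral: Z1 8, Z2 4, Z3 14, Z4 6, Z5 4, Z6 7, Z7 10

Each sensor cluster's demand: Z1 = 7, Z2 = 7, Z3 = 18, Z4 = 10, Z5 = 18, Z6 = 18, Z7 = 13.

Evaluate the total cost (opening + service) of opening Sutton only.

Each sensor cluster is assigned to its cheapest site among the open ones.
{Sutton}: Z1→Sutton 6·7=42, Z2→Sutton 2·7=14, Z3→Sutton 15·18=270, Z4→Sutton 5·10=50, Z5→Sutton 4·18=72, Z6→Sutton 9·18=162, Z7→Sutton 11·13=143. Service 753; fixed 130; total 883.

Total cost: 883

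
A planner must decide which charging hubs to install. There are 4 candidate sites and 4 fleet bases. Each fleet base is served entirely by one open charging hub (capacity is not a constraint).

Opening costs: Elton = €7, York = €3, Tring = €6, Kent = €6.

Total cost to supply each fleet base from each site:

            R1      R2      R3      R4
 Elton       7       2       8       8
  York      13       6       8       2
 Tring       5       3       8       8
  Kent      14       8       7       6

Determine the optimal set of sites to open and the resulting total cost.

Open York and Tring; minimum total cost 27.

For any fixed open set, each fleet base goes to its cheapest open site; total = fixed + service.
{York, Tring}: R1→Tring 5, R2→Tring 3, R3→York 8, R4→York 2. Service 18; fixed 9; total 27.
{Elton, York}: service 19 + fixed 10 = 29
{Tring}: R1→Tring 5, R2→Tring 3, R3→Tring 8, R4→Tring 8. Service 24; fixed 6; total 30.
{Elton, York, Tring, Kent}: R1→Tring 5, R2→Elton 2, R3→Kent 7, R4→York 2. Service 16; fixed 22; total 38.
No other subset beats 27.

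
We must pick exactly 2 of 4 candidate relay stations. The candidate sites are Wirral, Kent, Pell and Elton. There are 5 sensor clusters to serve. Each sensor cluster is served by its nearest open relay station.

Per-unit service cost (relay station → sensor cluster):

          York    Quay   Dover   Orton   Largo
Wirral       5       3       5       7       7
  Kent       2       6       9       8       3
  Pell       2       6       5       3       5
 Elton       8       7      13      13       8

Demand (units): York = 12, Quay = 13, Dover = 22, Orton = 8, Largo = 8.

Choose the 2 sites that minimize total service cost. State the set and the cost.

With exactly 2 open, each sensor cluster uses its cheapest among the chosen.
{Wirral, Pell}: York→Pell 2·12=24, Quay→Wirral 3·13=39, Dover→Wirral 5·22=110, Orton→Pell 3·8=24, Largo→Pell 5·8=40. Service cost 237.
{Wirral, Kent}: service cost 253
{Kent, Pell}: service cost 260
Among all 6 size-2 choices, {Wirral, Pell} is lowest.

Choose Wirral and Pell; total service cost 237.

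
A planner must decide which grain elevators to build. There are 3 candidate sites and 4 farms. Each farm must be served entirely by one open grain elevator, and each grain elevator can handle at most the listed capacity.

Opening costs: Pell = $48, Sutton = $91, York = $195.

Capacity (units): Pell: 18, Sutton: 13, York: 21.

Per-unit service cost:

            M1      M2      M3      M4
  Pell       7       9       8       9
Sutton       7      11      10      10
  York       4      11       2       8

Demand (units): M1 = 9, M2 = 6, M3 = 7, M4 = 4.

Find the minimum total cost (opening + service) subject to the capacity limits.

Open {Pell, Sutton}: M1→Sutton 7·9=63, M2→Pell 9·6=54, M3→Pell 8·7=56, M4→Pell 9·4=36.
Loads: Pell carries 17/18, Sutton carries 9/13. Service 209; fixed 139; total 348.
Next best feasible plan costs 352.

Minimum total cost: 348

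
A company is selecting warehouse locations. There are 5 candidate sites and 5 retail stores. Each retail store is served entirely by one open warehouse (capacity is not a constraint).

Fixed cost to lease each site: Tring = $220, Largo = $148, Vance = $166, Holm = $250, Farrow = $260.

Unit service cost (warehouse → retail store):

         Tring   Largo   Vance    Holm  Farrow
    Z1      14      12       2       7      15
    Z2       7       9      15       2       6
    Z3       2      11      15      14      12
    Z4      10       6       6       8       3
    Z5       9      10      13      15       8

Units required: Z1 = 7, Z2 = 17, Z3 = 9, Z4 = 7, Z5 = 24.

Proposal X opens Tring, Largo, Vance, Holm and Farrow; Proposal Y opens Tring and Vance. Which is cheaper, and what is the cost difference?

Proposal X: {Tring, Largo, Vance, Holm, Farrow}: Z1→Vance 2·7=14, Z2→Holm 2·17=34, Z3→Tring 2·9=18, Z4→Farrow 3·7=21, Z5→Farrow 8·24=192. Service 279; fixed 1044; total 1323.
Proposal Y: {Tring, Vance}: Z1→Vance 2·7=14, Z2→Tring 7·17=119, Z3→Tring 2·9=18, Z4→Vance 6·7=42, Z5→Tring 9·24=216. Service 409; fixed 386; total 795.
Difference: |1323 − 795| = 528.

Proposal Y is cheaper by 528.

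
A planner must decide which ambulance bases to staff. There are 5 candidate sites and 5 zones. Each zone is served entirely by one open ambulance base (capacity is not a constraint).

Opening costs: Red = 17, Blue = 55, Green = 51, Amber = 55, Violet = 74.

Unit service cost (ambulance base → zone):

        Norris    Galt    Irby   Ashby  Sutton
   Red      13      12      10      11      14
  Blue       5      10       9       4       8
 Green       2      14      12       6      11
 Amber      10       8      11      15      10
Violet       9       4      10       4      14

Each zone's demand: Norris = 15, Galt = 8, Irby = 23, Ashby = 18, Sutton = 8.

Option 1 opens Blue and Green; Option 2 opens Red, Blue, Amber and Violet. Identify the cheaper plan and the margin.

Option 1: {Blue, Green}: Norris→Green 2·15=30, Galt→Blue 10·8=80, Irby→Blue 9·23=207, Ashby→Blue 4·18=72, Sutton→Blue 8·8=64. Service 453; fixed 106; total 559.
Option 2: {Red, Blue, Amber, Violet}: Norris→Blue 5·15=75, Galt→Violet 4·8=32, Irby→Blue 9·23=207, Ashby→Blue 4·18=72, Sutton→Blue 8·8=64. Service 450; fixed 201; total 651.
Difference: |559 − 651| = 92.

Option 1 is cheaper by 92.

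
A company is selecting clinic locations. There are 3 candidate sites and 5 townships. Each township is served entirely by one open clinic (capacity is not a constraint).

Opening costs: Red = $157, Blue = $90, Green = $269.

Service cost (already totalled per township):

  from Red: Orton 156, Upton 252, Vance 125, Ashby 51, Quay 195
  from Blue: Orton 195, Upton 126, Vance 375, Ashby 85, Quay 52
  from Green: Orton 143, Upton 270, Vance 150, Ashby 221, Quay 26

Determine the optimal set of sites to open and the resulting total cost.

For any fixed open set, each township goes to its cheapest open site; total = fixed + service.
{Red, Blue}: Orton→Red 156, Upton→Blue 126, Vance→Red 125, Ashby→Red 51, Quay→Blue 52. Service 510; fixed 247; total 757.
{Blue, Green}: Orton→Green 143, Upton→Blue 126, Vance→Green 150, Ashby→Blue 85, Quay→Green 26. Service 530; fixed 359; total 889.
{Blue}: service 833 + fixed 90 = 923
{Red, Blue, Green}: Orton→Green 143, Upton→Blue 126, Vance→Red 125, Ashby→Red 51, Quay→Green 26. Service 471; fixed 516; total 987.
No other subset beats 757.

Open Red and Blue; minimum total cost 757.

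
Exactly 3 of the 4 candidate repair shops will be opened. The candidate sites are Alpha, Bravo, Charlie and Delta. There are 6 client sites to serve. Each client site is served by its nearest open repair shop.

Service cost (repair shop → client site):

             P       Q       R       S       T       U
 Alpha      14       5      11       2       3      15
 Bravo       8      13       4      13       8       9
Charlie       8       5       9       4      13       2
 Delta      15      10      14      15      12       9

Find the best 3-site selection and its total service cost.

Choose Alpha, Bravo and Charlie; total service cost 24.

With exactly 3 open, each client site uses its cheapest among the chosen.
{Alpha, Bravo, Charlie}: P→Bravo 8, Q→Alpha 5, R→Bravo 4, S→Alpha 2, T→Alpha 3, U→Charlie 2. Service cost 24.
{Alpha, Charlie, Delta}: service cost 29
{Alpha, Bravo, Delta}: service cost 31
Among all 4 size-3 choices, {Alpha, Bravo, Charlie} is lowest.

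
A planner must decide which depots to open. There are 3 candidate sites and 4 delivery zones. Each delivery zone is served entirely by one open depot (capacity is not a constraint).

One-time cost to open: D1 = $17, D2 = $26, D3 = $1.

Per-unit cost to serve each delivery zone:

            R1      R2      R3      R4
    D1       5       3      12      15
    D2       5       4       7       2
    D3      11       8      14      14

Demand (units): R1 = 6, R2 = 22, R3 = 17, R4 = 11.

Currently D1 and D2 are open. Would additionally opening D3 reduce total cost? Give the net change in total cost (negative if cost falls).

Current service cost with {D1, D2}: 237.
Adding D3: each delivery zone re-picks its cheapest; new service cost 237, saving 0.
Extra fixed cost: 1. Net change = 1 − 0 = 1.
(Totals: 280 → 281.)

No — net change +1 (cost rises by 1).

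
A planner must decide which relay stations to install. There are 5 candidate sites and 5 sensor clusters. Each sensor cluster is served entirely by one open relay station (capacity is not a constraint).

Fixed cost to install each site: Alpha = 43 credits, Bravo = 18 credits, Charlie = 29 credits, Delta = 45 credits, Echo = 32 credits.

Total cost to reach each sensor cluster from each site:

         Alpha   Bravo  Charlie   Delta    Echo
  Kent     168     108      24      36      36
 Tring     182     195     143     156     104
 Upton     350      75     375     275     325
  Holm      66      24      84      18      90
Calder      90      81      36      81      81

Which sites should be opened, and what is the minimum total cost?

For any fixed open set, each sensor cluster goes to its cheapest open site; total = fixed + service.
{Bravo, Charlie, Echo}: Kent→Charlie 24, Tring→Echo 104, Upton→Bravo 75, Holm→Bravo 24, Calder→Charlie 36. Service 263; fixed 79; total 342.
{Bravo, Charlie}: service 302 + fixed 47 = 349
{Bravo, Echo}: Kent→Echo 36, Tring→Echo 104, Upton→Bravo 75, Holm→Bravo 24, Calder→Bravo 81. Service 320; fixed 50; total 370.
{Alpha, Bravo, Charlie, Delta, Echo}: Kent→Charlie 24, Tring→Echo 104, Upton→Bravo 75, Holm→Delta 18, Calder→Charlie 36. Service 257; fixed 167; total 424.
No other subset beats 342.

Open Bravo, Charlie and Echo; minimum total cost 342.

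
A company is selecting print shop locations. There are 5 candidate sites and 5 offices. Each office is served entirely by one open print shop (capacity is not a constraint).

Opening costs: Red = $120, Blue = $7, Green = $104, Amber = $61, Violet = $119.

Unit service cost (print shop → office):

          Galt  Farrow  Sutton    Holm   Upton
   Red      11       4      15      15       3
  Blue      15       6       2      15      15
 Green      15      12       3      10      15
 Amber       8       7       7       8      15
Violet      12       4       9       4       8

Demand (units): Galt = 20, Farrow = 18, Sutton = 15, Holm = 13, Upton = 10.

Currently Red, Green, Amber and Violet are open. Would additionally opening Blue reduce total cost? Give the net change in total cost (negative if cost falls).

Yes — net change −8 (cost falls by 8).

Current service cost with {Red, Green, Amber, Violet}: 359.
Adding Blue: each office re-picks its cheapest; new service cost 344, saving 15.
Extra fixed cost: 7. Net change = 7 − 15 = -8.
(Totals: 763 → 755.)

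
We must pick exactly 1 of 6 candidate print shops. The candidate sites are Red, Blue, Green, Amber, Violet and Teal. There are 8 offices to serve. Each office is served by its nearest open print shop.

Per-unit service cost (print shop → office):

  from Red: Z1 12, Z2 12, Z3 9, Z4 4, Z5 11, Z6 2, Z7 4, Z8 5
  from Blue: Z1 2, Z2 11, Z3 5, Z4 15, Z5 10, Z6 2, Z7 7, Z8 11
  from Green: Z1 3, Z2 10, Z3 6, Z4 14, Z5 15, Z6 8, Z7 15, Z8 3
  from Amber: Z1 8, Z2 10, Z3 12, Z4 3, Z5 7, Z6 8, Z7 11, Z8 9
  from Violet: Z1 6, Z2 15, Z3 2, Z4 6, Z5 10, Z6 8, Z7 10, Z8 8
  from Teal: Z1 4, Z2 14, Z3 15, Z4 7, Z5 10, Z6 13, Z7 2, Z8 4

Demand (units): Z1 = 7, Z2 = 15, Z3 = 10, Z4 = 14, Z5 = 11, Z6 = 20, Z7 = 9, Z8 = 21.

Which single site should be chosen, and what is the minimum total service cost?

With exactly 1 open, each office uses its cheapest among the chosen.
{Red}: Z1→Red 12·7=84, Z2→Red 12·15=180, Z3→Red 9·10=90, Z4→Red 4·14=56, Z5→Red 11·11=121, Z6→Red 2·20=40, Z7→Red 4·9=36, Z8→Red 5·21=105. Service cost 712.
{Blue}: service cost 883
{Amber}: service cost 893
Among all 6 size-1 choices, {Red} is lowest.

Choose Red only; total service cost 712.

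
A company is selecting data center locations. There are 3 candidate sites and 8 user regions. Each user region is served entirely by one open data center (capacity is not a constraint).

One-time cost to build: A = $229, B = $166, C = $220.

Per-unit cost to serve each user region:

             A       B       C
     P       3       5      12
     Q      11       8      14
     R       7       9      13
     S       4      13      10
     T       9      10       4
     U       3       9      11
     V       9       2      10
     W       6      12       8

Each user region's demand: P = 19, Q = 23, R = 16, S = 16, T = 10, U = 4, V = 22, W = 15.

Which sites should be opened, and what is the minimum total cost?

Open A and B; minimum total cost 1048.

For any fixed open set, each user region goes to its cheapest open site; total = fixed + service.
{A, B}: P→A 3·19=57, Q→B 8·23=184, R→A 7·16=112, S→A 4·16=64, T→A 9·10=90, U→A 3·4=12, V→B 2·22=44, W→A 6·15=90. Service 653; fixed 395; total 1048.
{A}: P→A 3·19=57, Q→A 11·23=253, R→A 7·16=112, S→A 4·16=64, T→A 9·10=90, U→A 3·4=12, V→A 9·22=198, W→A 6·15=90. Service 876; fixed 229; total 1105.
{B}: P→B 5·19=95, Q→B 8·23=184, R→B 9·16=144, S→B 13·16=208, T→B 10·10=100, U→B 9·4=36, V→B 2·22=44, W→B 12·15=180. Service 991; fixed 166; total 1157.
{A, B, C}: P→A 3·19=57, Q→B 8·23=184, R→A 7·16=112, S→A 4·16=64, T→C 4·10=40, U→A 3·4=12, V→B 2·22=44, W→A 6·15=90. Service 603; fixed 615; total 1218.
(All 7 nonempty subsets were checked; A and B is lowest.)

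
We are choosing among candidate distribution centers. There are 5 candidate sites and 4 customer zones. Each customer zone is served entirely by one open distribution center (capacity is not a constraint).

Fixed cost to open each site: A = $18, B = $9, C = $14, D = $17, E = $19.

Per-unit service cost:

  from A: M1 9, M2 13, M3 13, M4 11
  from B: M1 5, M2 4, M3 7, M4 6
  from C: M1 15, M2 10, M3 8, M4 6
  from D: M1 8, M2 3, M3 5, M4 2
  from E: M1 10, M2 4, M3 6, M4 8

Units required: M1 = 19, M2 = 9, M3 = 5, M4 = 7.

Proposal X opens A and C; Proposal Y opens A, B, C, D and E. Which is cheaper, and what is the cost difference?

Proposal Y is cheaper by 137.

Proposal X: {A, C}: M1→A 9·19=171, M2→C 10·9=90, M3→C 8·5=40, M4→C 6·7=42. Service 343; fixed 32; total 375.
Proposal Y: {A, B, C, D, E}: M1→B 5·19=95, M2→D 3·9=27, M3→D 5·5=25, M4→D 2·7=14. Service 161; fixed 77; total 238.
Difference: |375 − 238| = 137.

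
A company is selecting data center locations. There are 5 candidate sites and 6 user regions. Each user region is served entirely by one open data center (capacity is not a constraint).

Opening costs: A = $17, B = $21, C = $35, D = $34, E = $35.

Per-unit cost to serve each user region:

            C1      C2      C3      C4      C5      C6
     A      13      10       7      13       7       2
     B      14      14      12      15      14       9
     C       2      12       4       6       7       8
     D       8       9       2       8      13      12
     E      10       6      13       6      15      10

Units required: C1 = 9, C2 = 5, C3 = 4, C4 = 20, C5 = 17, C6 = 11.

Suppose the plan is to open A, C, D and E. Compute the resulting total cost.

Total cost: 438

Each user region is assigned to its cheapest site among the open ones.
{A, C, D, E}: C1→C 2·9=18, C2→E 6·5=30, C3→D 2·4=8, C4→C 6·20=120, C5→A 7·17=119, C6→A 2·11=22. Service 317; fixed 121; total 438.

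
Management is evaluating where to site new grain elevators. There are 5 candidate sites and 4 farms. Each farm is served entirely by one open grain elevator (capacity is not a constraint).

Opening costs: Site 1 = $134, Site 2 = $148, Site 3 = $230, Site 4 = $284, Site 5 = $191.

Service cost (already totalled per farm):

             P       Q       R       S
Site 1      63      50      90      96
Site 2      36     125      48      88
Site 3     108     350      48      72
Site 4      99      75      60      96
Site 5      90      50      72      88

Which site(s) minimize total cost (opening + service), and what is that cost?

Open Site 1 only; minimum total cost 433.

For any fixed open set, each farm goes to its cheapest open site; total = fixed + service.
{Site 1}: P→Site 1 63, Q→Site 1 50, R→Site 1 90, S→Site 1 96. Service 299; fixed 134; total 433.
{Site 2}: service 297 + fixed 148 = 445
{Site 5}: P→Site 5 90, Q→Site 5 50, R→Site 5 72, S→Site 5 88. Service 300; fixed 191; total 491.
{Site 1, Site 2, Site 3, Site 4, Site 5}: service 206 + fixed 987 = 1193
No other subset beats 433.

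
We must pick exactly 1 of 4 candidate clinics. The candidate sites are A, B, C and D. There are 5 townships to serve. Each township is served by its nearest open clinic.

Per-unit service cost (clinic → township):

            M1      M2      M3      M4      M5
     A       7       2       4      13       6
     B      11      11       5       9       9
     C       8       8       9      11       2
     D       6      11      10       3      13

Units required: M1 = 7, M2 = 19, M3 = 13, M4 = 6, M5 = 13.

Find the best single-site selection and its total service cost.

Choose A only; total service cost 295.

With exactly 1 open, each township uses its cheapest among the chosen.
{A}: M1→A 7·7=49, M2→A 2·19=38, M3→A 4·13=52, M4→A 13·6=78, M5→A 6·13=78. Service cost 295.
{C}: service cost 417
{B}: service cost 522
Among all 4 size-1 choices, {A} is lowest.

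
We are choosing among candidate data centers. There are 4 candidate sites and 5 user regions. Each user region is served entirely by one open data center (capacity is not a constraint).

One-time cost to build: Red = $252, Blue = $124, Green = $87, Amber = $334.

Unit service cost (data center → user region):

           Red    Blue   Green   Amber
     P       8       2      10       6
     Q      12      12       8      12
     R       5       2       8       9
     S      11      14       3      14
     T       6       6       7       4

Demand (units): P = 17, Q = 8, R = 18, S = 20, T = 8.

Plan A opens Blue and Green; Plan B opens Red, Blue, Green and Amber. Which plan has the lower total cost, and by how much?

Plan A is cheaper by 570.

Plan A: {Blue, Green}: P→Blue 2·17=34, Q→Green 8·8=64, R→Blue 2·18=36, S→Green 3·20=60, T→Blue 6·8=48. Service 242; fixed 211; total 453.
Plan B: {Red, Blue, Green, Amber}: P→Blue 2·17=34, Q→Green 8·8=64, R→Blue 2·18=36, S→Green 3·20=60, T→Amber 4·8=32. Service 226; fixed 797; total 1023.
Difference: |453 − 1023| = 570.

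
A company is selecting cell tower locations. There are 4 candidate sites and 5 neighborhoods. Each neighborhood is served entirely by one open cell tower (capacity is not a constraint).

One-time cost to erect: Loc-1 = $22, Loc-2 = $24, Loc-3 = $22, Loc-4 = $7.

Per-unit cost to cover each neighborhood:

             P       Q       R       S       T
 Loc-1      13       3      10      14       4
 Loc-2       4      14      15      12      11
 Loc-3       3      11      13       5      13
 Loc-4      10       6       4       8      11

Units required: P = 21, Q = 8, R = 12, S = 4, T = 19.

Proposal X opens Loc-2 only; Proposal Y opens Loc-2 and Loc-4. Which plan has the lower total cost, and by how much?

Proposal X: {Loc-2}: P→Loc-2 4·21=84, Q→Loc-2 14·8=112, R→Loc-2 15·12=180, S→Loc-2 12·4=48, T→Loc-2 11·19=209. Service 633; fixed 24; total 657.
Proposal Y: {Loc-2, Loc-4}: P→Loc-2 4·21=84, Q→Loc-4 6·8=48, R→Loc-4 4·12=48, S→Loc-4 8·4=32, T→Loc-2 11·19=209. Service 421; fixed 31; total 452.
Difference: |657 − 452| = 205.

Proposal Y is cheaper by 205.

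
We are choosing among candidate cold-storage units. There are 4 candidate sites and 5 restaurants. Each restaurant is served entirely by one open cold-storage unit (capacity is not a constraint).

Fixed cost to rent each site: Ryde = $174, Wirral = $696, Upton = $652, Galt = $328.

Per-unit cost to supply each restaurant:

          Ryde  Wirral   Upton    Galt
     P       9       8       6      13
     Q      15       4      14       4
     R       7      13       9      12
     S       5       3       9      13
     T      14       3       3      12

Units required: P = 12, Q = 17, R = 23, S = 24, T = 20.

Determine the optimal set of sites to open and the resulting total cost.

Open Ryde only; minimum total cost 1098.

For any fixed open set, each restaurant goes to its cheapest open site; total = fixed + service.
{Ryde}: P→Ryde 9·12=108, Q→Ryde 15·17=255, R→Ryde 7·23=161, S→Ryde 5·24=120, T→Ryde 14·20=280. Service 924; fixed 174; total 1098.
{Ryde, Galt}: P→Ryde 9·12=108, Q→Galt 4·17=68, R→Ryde 7·23=161, S→Ryde 5·24=120, T→Galt 12·20=240. Service 697; fixed 502; total 1199.
{Wirral}: P→Wirral 8·12=96, Q→Wirral 4·17=68, R→Wirral 13·23=299, S→Wirral 3·24=72, T→Wirral 3·20=60. Service 595; fixed 696; total 1291.
{Ryde, Wirral, Upton, Galt}: P→Upton 6·12=72, Q→Wirral 4·17=68, R→Ryde 7·23=161, S→Wirral 3·24=72, T→Wirral 3·20=60. Service 433; fixed 1850; total 2283.
No other subset beats 1098.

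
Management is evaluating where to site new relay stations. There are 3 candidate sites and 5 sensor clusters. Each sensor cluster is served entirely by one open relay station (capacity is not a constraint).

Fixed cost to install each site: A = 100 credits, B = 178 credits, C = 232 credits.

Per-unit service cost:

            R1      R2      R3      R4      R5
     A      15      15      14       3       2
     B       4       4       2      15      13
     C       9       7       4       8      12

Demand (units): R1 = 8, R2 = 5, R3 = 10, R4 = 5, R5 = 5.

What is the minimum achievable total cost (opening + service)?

Minimum total cost: 375

For any fixed open set, each sensor cluster goes to its cheapest open site; total = fixed + service.
{A, B}: R1→B 4·8=32, R2→B 4·5=20, R3→B 2·10=20, R4→A 3·5=15, R5→A 2·5=10. Service 97; fixed 278; total 375.
{B}: R1→B 4·8=32, R2→B 4·5=20, R3→B 2·10=20, R4→B 15·5=75, R5→B 13·5=65. Service 212; fixed 178; total 390.
{A}: service 360 + fixed 100 = 460
{A, B, C}: service 97 + fixed 510 = 607
No other subset beats 375.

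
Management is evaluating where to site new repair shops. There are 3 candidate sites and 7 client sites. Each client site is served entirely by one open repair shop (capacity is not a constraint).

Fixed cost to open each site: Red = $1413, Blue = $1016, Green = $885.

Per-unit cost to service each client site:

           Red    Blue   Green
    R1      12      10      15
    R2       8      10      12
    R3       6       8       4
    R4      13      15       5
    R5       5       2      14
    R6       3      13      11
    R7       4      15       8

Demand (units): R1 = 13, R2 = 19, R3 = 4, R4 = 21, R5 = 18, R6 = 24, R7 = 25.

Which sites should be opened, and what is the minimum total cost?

For any fixed open set, each client site goes to its cheapest open site; total = fixed + service.
{Green}: R1→Green 15·13=195, R2→Green 12·19=228, R3→Green 4·4=16, R4→Green 5·21=105, R5→Green 14·18=252, R6→Green 11·24=264, R7→Green 8·25=200. Service 1260; fixed 885; total 2145.
{Red}: service 867 + fixed 1413 = 2280
{Blue}: service 1390 + fixed 1016 = 2406
{Red, Blue, Green}: R1→Blue 10·13=130, R2→Red 8·19=152, R3→Green 4·4=16, R4→Green 5·21=105, R5→Blue 2·18=36, R6→Red 3·24=72, R7→Red 4·25=100. Service 611; fixed 3314; total 3925.
No other subset beats 2145.

Open Green only; minimum total cost 2145.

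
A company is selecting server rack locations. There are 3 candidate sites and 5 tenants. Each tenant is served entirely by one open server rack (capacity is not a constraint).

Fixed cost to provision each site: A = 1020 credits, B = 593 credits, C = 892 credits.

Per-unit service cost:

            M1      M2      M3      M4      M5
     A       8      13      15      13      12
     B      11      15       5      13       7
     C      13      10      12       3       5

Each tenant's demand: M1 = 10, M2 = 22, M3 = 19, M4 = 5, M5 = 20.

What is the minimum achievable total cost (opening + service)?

For any fixed open set, each tenant goes to its cheapest open site; total = fixed + service.
{B}: M1→B 11·10=110, M2→B 15·22=330, M3→B 5·19=95, M4→B 13·5=65, M5→B 7·20=140. Service 740; fixed 593; total 1333.
{C}: service 693 + fixed 892 = 1585
{A}: service 956 + fixed 1020 = 1976
{A, B, C}: service 510 + fixed 2505 = 3015
No other subset beats 1333.

Minimum total cost: 1333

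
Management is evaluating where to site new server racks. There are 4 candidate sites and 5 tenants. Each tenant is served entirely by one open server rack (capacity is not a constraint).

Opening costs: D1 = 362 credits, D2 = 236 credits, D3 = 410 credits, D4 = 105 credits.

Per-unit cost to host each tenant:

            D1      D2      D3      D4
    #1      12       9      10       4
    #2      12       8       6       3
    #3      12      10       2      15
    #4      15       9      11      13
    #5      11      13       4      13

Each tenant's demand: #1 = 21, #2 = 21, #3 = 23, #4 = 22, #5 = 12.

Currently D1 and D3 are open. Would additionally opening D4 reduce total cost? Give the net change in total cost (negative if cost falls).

Yes — net change −84 (cost falls by 84).

Current service cost with {D1, D3}: 672.
Adding D4: each tenant re-picks its cheapest; new service cost 483, saving 189.
Extra fixed cost: 105. Net change = 105 − 189 = -84.
(Totals: 1444 → 1360.)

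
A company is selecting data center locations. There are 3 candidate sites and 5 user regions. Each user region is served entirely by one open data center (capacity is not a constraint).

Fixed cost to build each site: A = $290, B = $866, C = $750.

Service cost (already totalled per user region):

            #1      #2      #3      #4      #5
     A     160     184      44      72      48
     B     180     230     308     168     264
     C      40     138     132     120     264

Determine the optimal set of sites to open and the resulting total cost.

Open A only; minimum total cost 798.

For any fixed open set, each user region goes to its cheapest open site; total = fixed + service.
{A}: #1→A 160, #2→A 184, #3→A 44, #4→A 72, #5→A 48. Service 508; fixed 290; total 798.
{A, C}: service 342 + fixed 1040 = 1382
{C}: #1→C 40, #2→C 138, #3→C 132, #4→C 120, #5→C 264. Service 694; fixed 750; total 1444.
{A, B, C}: service 342 + fixed 1906 = 2248
No other subset beats 798.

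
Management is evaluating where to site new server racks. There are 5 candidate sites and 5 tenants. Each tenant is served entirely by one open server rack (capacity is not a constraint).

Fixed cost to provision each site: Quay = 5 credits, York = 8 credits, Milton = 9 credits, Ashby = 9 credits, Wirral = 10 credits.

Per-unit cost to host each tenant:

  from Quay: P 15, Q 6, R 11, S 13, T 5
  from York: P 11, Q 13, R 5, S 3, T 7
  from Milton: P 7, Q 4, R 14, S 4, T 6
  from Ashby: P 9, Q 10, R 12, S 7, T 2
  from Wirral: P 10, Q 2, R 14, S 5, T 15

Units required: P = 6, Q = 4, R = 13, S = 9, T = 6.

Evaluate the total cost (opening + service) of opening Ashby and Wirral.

Total cost: 294

Each tenant is assigned to its cheapest site among the open ones.
{Ashby, Wirral}: P→Ashby 9·6=54, Q→Wirral 2·4=8, R→Ashby 12·13=156, S→Wirral 5·9=45, T→Ashby 2·6=12. Service 275; fixed 19; total 294.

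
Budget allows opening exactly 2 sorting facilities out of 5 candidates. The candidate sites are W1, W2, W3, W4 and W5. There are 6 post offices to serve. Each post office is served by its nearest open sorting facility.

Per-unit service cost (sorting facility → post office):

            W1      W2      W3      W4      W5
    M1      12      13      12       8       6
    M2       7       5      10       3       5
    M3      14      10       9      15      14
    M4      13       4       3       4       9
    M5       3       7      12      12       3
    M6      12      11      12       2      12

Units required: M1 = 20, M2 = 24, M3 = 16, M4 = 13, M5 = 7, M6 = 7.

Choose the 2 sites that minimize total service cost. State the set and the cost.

With exactly 2 open, each post office uses its cheapest among the chosen.
{W4, W5}: M1→W5 6·20=120, M2→W4 3·24=72, M3→W5 14·16=224, M4→W4 4·13=52, M5→W5 3·7=21, M6→W4 2·7=14. Service cost 503.
{W2, W4}: service cost 507
{W3, W4}: service cost 513
Among all 10 size-2 choices, {W4, W5} is lowest.

Choose W4 and W5; total service cost 503.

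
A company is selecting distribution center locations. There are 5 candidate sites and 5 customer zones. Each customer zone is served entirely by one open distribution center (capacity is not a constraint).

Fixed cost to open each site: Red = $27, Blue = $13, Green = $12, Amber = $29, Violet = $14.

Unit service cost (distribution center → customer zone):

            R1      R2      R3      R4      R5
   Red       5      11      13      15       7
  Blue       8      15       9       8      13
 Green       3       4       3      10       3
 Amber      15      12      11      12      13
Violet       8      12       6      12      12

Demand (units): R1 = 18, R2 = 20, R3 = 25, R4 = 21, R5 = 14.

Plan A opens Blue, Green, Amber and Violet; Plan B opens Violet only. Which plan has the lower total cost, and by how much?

Plan A is cheaper by 481.

Plan A: {Blue, Green, Amber, Violet}: R1→Green 3·18=54, R2→Green 4·20=80, R3→Green 3·25=75, R4→Blue 8·21=168, R5→Green 3·14=42. Service 419; fixed 68; total 487.
Plan B: {Violet}: R1→Violet 8·18=144, R2→Violet 12·20=240, R3→Violet 6·25=150, R4→Violet 12·21=252, R5→Violet 12·14=168. Service 954; fixed 14; total 968.
Difference: |487 − 968| = 481.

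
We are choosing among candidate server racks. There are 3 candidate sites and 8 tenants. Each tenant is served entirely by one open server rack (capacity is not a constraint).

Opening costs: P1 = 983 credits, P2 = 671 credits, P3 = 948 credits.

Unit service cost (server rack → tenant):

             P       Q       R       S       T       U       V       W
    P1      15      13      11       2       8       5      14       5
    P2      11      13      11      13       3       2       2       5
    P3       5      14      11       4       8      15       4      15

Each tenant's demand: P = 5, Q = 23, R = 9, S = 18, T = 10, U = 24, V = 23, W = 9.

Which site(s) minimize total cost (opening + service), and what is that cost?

For any fixed open set, each tenant goes to its cheapest open site; total = fixed + service.
{P2}: P→P2 11·5=55, Q→P2 13·23=299, R→P2 11·9=99, S→P2 13·18=234, T→P2 3·10=30, U→P2 2·24=48, V→P2 2·23=46, W→P2 5·9=45. Service 856; fixed 671; total 1527.
{P1}: P→P1 15·5=75, Q→P1 13·23=299, R→P1 11·9=99, S→P1 2·18=36, T→P1 8·10=80, U→P1 5·24=120, V→P1 14·23=322, W→P1 5·9=45. Service 1076; fixed 983; total 2059.
{P3}: service 1185 + fixed 948 = 2133
{P1, P2, P3}: service 628 + fixed 2602 = 3230
(All 7 nonempty subsets were checked; P2 only is lowest.)

Open P2 only; minimum total cost 1527.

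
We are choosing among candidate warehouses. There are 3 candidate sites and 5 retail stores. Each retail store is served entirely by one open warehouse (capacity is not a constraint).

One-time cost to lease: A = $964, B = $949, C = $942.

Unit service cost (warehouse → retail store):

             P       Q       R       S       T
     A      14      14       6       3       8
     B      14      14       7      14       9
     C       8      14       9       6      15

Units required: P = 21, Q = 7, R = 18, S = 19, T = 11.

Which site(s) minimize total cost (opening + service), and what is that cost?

Open A only; minimum total cost 1609.

For any fixed open set, each retail store goes to its cheapest open site; total = fixed + service.
{A}: P→A 14·21=294, Q→A 14·7=98, R→A 6·18=108, S→A 3·19=57, T→A 8·11=88. Service 645; fixed 964; total 1609.
{C}: service 707 + fixed 942 = 1649
{B}: service 883 + fixed 949 = 1832
{A, B, C}: P→C 8·21=168, Q→A 14·7=98, R→A 6·18=108, S→A 3·19=57, T→A 8·11=88. Service 519; fixed 2855; total 3374.
(All 7 nonempty subsets were checked; A only is lowest.)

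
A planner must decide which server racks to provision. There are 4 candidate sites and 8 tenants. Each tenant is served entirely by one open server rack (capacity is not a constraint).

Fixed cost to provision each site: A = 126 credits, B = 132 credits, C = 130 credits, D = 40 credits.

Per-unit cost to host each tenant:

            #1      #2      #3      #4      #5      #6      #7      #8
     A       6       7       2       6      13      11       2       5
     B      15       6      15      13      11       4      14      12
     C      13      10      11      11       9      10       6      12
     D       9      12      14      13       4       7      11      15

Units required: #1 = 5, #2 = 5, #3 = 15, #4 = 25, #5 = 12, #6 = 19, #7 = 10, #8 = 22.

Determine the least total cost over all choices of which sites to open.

Minimum total cost: 722

For any fixed open set, each tenant goes to its cheapest open site; total = fixed + service.
{A, D}: #1→A 6·5=30, #2→A 7·5=35, #3→A 2·15=30, #4→A 6·25=150, #5→D 4·12=48, #6→D 7·19=133, #7→A 2·10=20, #8→A 5·22=110. Service 556; fixed 166; total 722.
{A, B, D}: #1→A 6·5=30, #2→B 6·5=30, #3→A 2·15=30, #4→A 6·25=150, #5→D 4·12=48, #6→B 4·19=76, #7→A 2·10=20, #8→A 5·22=110. Service 494; fixed 298; total 792.
{A, B}: service 578 + fixed 258 = 836
{A, B, C, D}: service 494 + fixed 428 = 922
(All 15 nonempty subsets were checked; A and D is lowest.)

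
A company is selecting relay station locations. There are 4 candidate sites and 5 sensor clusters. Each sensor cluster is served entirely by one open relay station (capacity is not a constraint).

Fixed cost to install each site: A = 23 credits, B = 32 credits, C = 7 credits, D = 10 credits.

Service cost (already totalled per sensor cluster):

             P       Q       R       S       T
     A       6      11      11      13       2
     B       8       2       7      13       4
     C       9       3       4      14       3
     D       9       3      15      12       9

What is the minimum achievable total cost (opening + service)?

Minimum total cost: 40

For any fixed open set, each sensor cluster goes to its cheapest open site; total = fixed + service.
{C}: P→C 9, Q→C 3, R→C 4, S→C 14, T→C 3. Service 33; fixed 7; total 40.
{C, D}: P→C 9, Q→C 3, R→C 4, S→D 12, T→C 3. Service 31; fixed 17; total 48.
{A, C}: service 28 + fixed 30 = 58
{A, B, C, D}: P→A 6, Q→B 2, R→C 4, S→D 12, T→A 2. Service 26; fixed 72; total 98.
(All 15 nonempty subsets were checked; C only is lowest.)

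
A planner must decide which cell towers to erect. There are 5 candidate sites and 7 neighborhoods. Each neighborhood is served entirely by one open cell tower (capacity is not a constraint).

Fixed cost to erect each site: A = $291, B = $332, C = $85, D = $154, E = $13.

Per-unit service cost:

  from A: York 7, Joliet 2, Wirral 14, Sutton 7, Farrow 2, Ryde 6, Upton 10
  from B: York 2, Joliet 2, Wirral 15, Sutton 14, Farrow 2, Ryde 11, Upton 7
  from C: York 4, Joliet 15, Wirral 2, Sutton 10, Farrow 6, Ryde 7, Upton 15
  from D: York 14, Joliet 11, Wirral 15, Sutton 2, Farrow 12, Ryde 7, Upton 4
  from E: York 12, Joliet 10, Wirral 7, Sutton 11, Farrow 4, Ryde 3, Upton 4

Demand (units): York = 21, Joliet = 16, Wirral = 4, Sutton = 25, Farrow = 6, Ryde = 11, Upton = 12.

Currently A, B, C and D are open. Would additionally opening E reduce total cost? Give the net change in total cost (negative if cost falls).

Current service cost with {A, B, C, D}: 258.
Adding E: each neighborhood re-picks its cheapest; new service cost 225, saving 33.
Extra fixed cost: 13. Net change = 13 − 33 = -20.
(Totals: 1120 → 1100.)

Yes — net change −20 (cost falls by 20).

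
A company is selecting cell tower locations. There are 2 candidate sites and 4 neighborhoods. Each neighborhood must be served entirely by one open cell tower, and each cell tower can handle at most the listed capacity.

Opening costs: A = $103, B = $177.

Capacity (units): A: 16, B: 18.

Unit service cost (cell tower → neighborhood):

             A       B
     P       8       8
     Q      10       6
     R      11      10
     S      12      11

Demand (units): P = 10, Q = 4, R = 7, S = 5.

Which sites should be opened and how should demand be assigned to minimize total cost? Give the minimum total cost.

Minimum total cost: 509

Open {A, B}: P→A 8·10=80, Q→B 6·4=24, R→B 10·7=70, S→B 11·5=55.
Loads: A carries 10/16, B carries 16/18. Service 229; fixed 280; total 509.
Next best feasible plan costs 514.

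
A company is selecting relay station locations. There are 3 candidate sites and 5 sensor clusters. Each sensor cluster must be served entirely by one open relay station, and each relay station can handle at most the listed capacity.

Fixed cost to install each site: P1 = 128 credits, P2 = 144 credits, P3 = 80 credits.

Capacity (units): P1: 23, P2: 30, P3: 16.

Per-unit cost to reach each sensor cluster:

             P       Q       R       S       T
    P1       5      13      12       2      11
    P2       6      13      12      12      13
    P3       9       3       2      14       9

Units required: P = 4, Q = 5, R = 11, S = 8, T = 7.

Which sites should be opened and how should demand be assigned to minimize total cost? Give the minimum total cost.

Open {P1, P3}: P→P1 5·4=20, Q→P3 3·5=15, R→P3 2·11=22, S→P1 2·8=16, T→P1 11·7=77.
Loads: P1 carries 19/23, P3 carries 16/16. Service 150; fixed 208; total 358.
Next best feasible plan costs 424.

Minimum total cost: 358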